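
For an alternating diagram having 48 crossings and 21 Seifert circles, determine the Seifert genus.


For alternating knots, g = (c - s + 1)/2.
= (48 - 21 + 1)/2
= 28/2 = 14

14


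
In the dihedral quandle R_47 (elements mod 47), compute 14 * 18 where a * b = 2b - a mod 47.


14 * 18 = 2*18 - 14 mod 47
= 36 - 14 mod 47
= 22 mod 47 = 22

22


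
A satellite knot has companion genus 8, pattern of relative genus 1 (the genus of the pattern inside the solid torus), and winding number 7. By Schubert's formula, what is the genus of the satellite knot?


Schubert: g(satellite) = g_rel(pattern) + |winding| * g(companion),
where g_rel(pattern) is the genus of the pattern relative to the solid torus.
= 1 + 7 * 8
= 1 + 56 = 57

57


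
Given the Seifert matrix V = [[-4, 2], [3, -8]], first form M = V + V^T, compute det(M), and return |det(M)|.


Step 1: Form V + V^T where V = [[-4, 2], [3, -8]]
  V^T = [[-4, 3], [2, -8]]
  V + V^T = [[-8, 5], [5, -16]]
Step 2: det(V + V^T) = (-8)*(-16) - 5*5
  = 128 - 25 = 103
Step 3: Knot determinant = |det(V + V^T)| = |103| = 103

103


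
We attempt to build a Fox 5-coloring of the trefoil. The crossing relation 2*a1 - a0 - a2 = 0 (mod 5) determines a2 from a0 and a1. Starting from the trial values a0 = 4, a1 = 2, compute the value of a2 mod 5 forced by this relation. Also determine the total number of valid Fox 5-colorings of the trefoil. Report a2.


Step 1: Apply the given crossing relation 2*a1 - a0 - a2 = 0 (mod 5).
  a2 = 2*a1 - a0 mod 5
  a2 = 2*2 - 4 mod 5
  a2 = 4 - 4 mod 5
  a2 = 0 mod 5 = 0
Step 2: The trefoil has determinant 3.
  Number of Fox p-colorings (p prime) is p^2 if p = 3, else p.
  Since 5 does not divide 3, only trivial (constant) colorings exist.
  (So the trial a0 = 4, a1 = 2 with a0 != a1 does NOT extend to a valid coloring of the whole trefoil: the other two crossing relations require 3*(a1 - a0) = 0 (mod 5), which fails.)
  Total colorings = 5
Step 3: a2 = 0, total Fox 5-colorings = 5

0


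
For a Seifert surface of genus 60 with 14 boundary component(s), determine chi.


chi = 2 - 2g - b
= 2 - 2*60 - 14
= 2 - 120 - 14 = -132

-132


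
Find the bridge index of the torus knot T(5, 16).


The bridge number of T(p,q) is min(p,q).
min(5, 16) = 5

5


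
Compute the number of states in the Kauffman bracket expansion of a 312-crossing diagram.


Each crossing contributes 2 choices (A-smoothing or B-smoothing).
Total states = 2^312 = 8343699359066055009355553539724812947666814540455674882605631280555545803830627148527195652096

8343699359066055009355553539724812947666814540455674882605631280555545803830627148527195652096


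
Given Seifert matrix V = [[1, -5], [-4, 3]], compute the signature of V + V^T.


Step 1: V + V^T = [[2, -9], [-9, 6]]
Step 2: trace = 8, det = -69
Step 3: Discriminant = 8^2 - 4*(-69) = 340
Step 4: Eigenvalues: 13.2195, -5.21954
Step 5: Signature = (# positive eigenvalues) - (# negative eigenvalues) = 0

0


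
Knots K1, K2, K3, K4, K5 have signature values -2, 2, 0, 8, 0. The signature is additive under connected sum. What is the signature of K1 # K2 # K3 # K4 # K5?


The signature is additive under connected sum.
signature(K1 # K2 # K3 # K4 # K5) = (-2) + (2) + (0) + (8) + (0)
= 8

8


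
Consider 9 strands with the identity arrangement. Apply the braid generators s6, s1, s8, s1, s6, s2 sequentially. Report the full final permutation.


Starting with identity [1, 2, 3, 4, 5, 6, 7, 8, 9].
Apply generators in sequence:
  After s6: [1, 2, 3, 4, 5, 7, 6, 8, 9]
  After s1: [2, 1, 3, 4, 5, 7, 6, 8, 9]
  After s8: [2, 1, 3, 4, 5, 7, 6, 9, 8]
  After s1: [1, 2, 3, 4, 5, 7, 6, 9, 8]
  After s6: [1, 2, 3, 4, 5, 6, 7, 9, 8]
  After s2: [1, 3, 2, 4, 5, 6, 7, 9, 8]
Final permutation: [1, 3, 2, 4, 5, 6, 7, 9, 8]

[1, 3, 2, 4, 5, 6, 7, 9, 8]


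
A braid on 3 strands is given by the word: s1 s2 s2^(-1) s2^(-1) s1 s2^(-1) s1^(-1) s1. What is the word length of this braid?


The word length counts the number of generators (including inverses).
Listing each generator: s1, s2, s2^(-1), s2^(-1), s1, s2^(-1), s1^(-1), s1
There are 8 generators in this braid word.

8


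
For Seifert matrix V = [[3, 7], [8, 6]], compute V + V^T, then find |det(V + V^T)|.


Step 1: Form V + V^T where V = [[3, 7], [8, 6]]
  V^T = [[3, 8], [7, 6]]
  V + V^T = [[6, 15], [15, 12]]
Step 2: det(V + V^T) = 6*12 - 15*15
  = 72 - 225 = -153
Step 3: Knot determinant = |det(V + V^T)| = |-153| = 153

153


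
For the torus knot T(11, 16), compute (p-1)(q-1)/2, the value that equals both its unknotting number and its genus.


For a torus knot T(p,q), both the unknotting number and genus equal (p-1)(q-1)/2.
= (11-1)(16-1)/2
= 10*15/2
= 150/2 = 75

75


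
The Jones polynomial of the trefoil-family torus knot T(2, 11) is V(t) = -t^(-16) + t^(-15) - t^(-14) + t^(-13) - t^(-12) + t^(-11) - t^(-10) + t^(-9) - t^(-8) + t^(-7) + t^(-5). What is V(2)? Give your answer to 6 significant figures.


Substituting t = 2 into V(t) = -t^(-16) + t^(-15) - t^(-14) + t^(-13) - t^(-12) + t^(-11) - t^(-10) + t^(-9) - t^(-8) + t^(-7) + t^(-5):
  (-)t^(-16) = -1.52588e-05
  (+)t^(-15) = 3.05176e-05
  (-)t^(-14) = -6.10352e-05
  (+)t^(-13) = 0.00012207
  (-)t^(-12) = -0.000244141
  (+)t^(-11) = 0.000488281
  (-)t^(-10) = -0.000976562
  (+)t^(-9) = 0.00195312
  (-)t^(-8) = -0.00390625
  (+)t^(-7) = 0.0078125
  (+)t^(-5) = 0.03125
Sum = (-1.52588e-05) + (3.05176e-05) + (-6.10352e-05) + (0.00012207) + (-0.000244141) + (0.000488281) + (-0.000976562) + (0.00195312) + (-0.00390625) + (0.0078125) + (0.03125)
= 0.03645324707
Rounded to 6 significant figures: 0.0364532

0.0364532


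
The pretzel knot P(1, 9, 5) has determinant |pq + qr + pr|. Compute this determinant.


Step 1: Compute pq + qr + pr.
pq = 1*9 = 9
qr = 9*5 = 45
pr = 1*5 = 5
pq + qr + pr = 9 + 45 + 5 = 59
Step 2: Take absolute value.
det(P(1,9,5)) = |59| = 59

59


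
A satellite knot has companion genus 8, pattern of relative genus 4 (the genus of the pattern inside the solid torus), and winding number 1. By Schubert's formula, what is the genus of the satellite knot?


Schubert: g(satellite) = g_rel(pattern) + |winding| * g(companion),
where g_rel(pattern) is the genus of the pattern relative to the solid torus.
= 4 + 1 * 8
= 4 + 8 = 12

12


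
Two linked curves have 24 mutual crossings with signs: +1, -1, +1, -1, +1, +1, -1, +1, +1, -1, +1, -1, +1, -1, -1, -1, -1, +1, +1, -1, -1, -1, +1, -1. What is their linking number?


Step 1: Count positive crossings: 11
Step 2: Count negative crossings: 13
Step 3: Sum of signs = 11 - 13 = -2
Step 4: Linking number = sum/2 = -2/2 = -1

-1


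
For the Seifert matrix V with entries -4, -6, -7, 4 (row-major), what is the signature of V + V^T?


Step 1: V + V^T = [[-8, -13], [-13, 8]]
Step 2: trace = 0, det = -233
Step 3: Discriminant = 0^2 - 4*(-233) = 932
Step 4: Eigenvalues: 15.2643, -15.2643
Step 5: Signature = (# positive eigenvalues) - (# negative eigenvalues) = 0

0


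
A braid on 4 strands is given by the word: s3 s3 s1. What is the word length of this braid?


The word length counts the number of generators (including inverses).
Listing each generator: s3, s3, s1
There are 3 generators in this braid word.

3


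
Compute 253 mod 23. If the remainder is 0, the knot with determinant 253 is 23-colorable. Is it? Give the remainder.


Step 1: A knot is p-colorable if and only if p divides its determinant.
Step 2: Compute 253 mod 23.
253 = 11 * 23 + 0
Step 3: 253 mod 23 = 0
Step 4: The knot is 23-colorable: yes

0


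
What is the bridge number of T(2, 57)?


The bridge number of T(p,q) is min(p,q).
min(2, 57) = 2

2


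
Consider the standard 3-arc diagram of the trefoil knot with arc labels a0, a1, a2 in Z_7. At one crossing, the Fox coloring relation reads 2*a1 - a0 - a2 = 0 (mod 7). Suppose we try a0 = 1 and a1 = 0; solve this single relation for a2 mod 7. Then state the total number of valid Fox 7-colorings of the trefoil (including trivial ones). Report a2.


Step 1: Apply the given crossing relation 2*a1 - a0 - a2 = 0 (mod 7).
  a2 = 2*a1 - a0 mod 7
  a2 = 2*0 - 1 mod 7
  a2 = 0 - 1 mod 7
  a2 = -1 mod 7 = 6
Step 2: The trefoil has determinant 3.
  Number of Fox p-colorings (p prime) is p^2 if p = 3, else p.
  Since 7 does not divide 3, only trivial (constant) colorings exist.
  (So the trial a0 = 1, a1 = 0 with a0 != a1 does NOT extend to a valid coloring of the whole trefoil: the other two crossing relations require 3*(a1 - a0) = 0 (mod 7), which fails.)
  Total colorings = 7
Step 3: a2 = 6, total Fox 7-colorings = 7

6


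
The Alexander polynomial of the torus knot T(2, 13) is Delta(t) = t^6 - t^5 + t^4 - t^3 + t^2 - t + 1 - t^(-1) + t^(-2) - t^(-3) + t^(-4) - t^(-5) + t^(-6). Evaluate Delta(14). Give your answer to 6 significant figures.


Substituting t = 14 into Delta(t) = t^6 - t^5 + t^4 - t^3 + t^2 - t + 1 - t^(-1) + t^(-2) - t^(-3) + t^(-4) - t^(-5) + t^(-6):
Term values: (7529536) + (-537824) + (38416) + (-2744) + (196) + (-14) + (1) + (-0.0714286) + (0.00510204) + (-0.000364431) + (2.60308e-05) + (-1.85934e-06) + (1.3281e-07)
Sum = 7027566.933
Rounded to 6 significant figures: 7.02757e+06

7.02757e+06


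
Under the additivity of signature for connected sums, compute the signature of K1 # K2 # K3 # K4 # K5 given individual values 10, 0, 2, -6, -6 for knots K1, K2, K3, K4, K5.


The signature is additive under connected sum.
signature(K1 # K2 # K3 # K4 # K5) = (10) + (0) + (2) + (-6) + (-6)
= 0

0


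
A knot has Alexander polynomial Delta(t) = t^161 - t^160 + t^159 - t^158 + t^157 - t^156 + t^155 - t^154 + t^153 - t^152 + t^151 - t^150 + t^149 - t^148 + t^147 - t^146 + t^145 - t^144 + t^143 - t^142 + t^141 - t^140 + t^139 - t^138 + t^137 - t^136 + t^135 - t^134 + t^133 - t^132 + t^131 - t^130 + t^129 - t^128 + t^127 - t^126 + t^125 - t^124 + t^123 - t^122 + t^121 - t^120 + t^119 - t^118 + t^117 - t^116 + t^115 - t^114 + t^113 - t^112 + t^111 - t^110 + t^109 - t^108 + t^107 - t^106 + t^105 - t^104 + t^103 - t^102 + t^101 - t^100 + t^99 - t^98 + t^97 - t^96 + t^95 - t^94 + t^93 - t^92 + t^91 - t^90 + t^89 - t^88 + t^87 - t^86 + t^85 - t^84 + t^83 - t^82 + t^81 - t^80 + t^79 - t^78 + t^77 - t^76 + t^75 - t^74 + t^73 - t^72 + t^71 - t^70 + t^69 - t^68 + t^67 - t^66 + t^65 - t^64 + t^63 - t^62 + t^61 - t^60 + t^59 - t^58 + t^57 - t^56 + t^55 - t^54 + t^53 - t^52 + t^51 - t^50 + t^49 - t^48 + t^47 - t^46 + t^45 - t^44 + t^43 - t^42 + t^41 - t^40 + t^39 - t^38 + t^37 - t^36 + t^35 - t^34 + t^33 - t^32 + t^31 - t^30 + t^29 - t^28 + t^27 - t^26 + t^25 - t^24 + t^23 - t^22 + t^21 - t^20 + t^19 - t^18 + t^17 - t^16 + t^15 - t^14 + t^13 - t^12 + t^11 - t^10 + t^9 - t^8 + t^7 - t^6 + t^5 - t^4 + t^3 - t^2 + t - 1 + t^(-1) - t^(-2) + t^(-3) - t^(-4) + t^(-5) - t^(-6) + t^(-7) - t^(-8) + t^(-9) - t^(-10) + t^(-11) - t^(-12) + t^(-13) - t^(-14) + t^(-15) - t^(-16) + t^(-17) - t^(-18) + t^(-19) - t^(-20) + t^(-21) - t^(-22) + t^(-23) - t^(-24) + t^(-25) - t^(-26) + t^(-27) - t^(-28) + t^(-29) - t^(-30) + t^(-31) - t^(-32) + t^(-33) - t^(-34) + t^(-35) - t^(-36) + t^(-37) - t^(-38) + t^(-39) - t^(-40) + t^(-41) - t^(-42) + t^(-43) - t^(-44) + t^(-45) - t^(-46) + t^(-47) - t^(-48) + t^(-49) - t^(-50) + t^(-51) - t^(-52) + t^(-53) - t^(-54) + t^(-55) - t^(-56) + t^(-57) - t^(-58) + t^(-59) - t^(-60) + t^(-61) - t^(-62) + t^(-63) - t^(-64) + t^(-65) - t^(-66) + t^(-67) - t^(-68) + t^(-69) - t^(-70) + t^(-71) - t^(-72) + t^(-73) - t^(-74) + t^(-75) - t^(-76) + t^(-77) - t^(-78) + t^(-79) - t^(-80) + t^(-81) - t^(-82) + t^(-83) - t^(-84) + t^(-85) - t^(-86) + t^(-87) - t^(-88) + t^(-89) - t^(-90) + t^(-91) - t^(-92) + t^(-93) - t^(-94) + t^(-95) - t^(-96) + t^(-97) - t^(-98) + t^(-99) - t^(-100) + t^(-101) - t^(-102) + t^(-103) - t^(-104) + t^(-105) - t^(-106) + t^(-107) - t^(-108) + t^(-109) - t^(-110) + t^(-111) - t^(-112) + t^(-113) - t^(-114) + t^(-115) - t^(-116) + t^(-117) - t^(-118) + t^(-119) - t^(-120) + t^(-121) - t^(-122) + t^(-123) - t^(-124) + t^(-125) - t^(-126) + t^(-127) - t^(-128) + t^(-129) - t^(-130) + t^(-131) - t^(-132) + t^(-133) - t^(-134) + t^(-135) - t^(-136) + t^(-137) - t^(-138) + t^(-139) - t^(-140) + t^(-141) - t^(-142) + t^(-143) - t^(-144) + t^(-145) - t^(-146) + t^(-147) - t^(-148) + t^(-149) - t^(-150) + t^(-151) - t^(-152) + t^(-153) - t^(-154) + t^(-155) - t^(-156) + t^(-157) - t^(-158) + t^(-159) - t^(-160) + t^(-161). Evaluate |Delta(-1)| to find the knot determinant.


Step 1: The polynomial has 323 terms with alternating signs, exponents from 161 down to -161.
Step 2: Substitute t = -1. The i-th term has coefficient (-1)^i and exponent (m-i),
  so its value is (-1)^i * (-1)^(m-i) = (-1)^m = -1 for every i.
Step 3: All 323 terms equal -1, so Delta(-1) = 323 * (-1) = -323
Step 4: |Delta(-1)| = 323

323


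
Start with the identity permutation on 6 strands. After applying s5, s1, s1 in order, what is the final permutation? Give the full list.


Starting with identity [1, 2, 3, 4, 5, 6].
Apply generators in sequence:
  After s5: [1, 2, 3, 4, 6, 5]
  After s1: [2, 1, 3, 4, 6, 5]
  After s1: [1, 2, 3, 4, 6, 5]
Final permutation: [1, 2, 3, 4, 6, 5]

[1, 2, 3, 4, 6, 5]


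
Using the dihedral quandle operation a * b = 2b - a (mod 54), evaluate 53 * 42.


53 * 42 = 2*42 - 53 mod 54
= 84 - 53 mod 54
= 31 mod 54 = 31

31


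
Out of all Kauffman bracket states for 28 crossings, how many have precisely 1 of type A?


We choose which 1 of 28 crossings get A-smoothings.
C(28, 1) = 28! / (1! * 27!)
= 28

28


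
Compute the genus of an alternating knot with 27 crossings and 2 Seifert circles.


For alternating knots, g = (c - s + 1)/2.
= (27 - 2 + 1)/2
= 26/2 = 13

13


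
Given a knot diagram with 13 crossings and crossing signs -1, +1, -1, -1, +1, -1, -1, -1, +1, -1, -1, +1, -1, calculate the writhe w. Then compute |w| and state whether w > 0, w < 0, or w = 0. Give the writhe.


Step 1: Count positive crossings (+1).
Positive crossings: 4
Step 2: Count negative crossings (-1).
Negative crossings: 9
Step 3: Writhe = (positive) - (negative)
w = 4 - 9 = -5
Step 4: |w| = 5, and w is negative

-5


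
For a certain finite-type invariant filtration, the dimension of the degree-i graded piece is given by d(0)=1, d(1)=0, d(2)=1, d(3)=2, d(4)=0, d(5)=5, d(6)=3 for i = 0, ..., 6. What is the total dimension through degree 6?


Total dimension = d(0) + d(1) + ... + d(6)
= 1 + 0 + 1 + 2 + 0 + 5 + 3
= 12

12


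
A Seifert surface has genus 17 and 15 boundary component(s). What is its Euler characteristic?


chi = 2 - 2g - b
= 2 - 2*17 - 15
= 2 - 34 - 15 = -47

-47


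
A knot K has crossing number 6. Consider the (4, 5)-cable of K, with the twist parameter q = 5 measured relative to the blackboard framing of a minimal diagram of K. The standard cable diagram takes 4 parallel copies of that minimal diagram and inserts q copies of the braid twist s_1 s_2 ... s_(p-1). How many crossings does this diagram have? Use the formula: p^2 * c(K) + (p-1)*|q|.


Step 1: Each of the c(K) crossings of the companion diagram becomes p*p = p^2 crossings among the p parallel strands, and each of the |q| twists s_1 s_2 ... s_(p-1) adds (p-1) crossings.
  Crossings = p^2 * c(K) + (p-1)*|q|
Step 2: = 4^2 * 6 + (4-1)*5
Step 3: = 16*6 + 3*5
Step 4: = 96 + 15 = 111

111


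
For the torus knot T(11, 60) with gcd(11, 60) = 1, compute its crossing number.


For a torus knot T(p, q) with gcd(p,q)=1,
the crossing number is min(p*(q-1), q*(p-1)).
p*(q-1) = 11*59 = 649
q*(p-1) = 60*10 = 600
min(649, 600) = 600

600


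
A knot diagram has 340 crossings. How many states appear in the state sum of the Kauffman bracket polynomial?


Each crossing contributes 2 choices (A-smoothing or B-smoothing).
Total states = 2^340 = 2239744742177804210557442280568444278121645497234649534899989100963791871180160945380877493271607115776

2239744742177804210557442280568444278121645497234649534899989100963791871180160945380877493271607115776


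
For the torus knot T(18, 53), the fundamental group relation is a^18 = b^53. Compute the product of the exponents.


The relation is a^18 = b^53.
Product of exponents = 18 * 53
= 954

954


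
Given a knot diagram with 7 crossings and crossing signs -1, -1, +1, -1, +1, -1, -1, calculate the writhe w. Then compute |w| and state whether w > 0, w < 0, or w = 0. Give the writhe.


Step 1: Count positive crossings (+1).
Positive crossings: 2
Step 2: Count negative crossings (-1).
Negative crossings: 5
Step 3: Writhe = (positive) - (negative)
w = 2 - 5 = -3
Step 4: |w| = 3, and w is negative

-3


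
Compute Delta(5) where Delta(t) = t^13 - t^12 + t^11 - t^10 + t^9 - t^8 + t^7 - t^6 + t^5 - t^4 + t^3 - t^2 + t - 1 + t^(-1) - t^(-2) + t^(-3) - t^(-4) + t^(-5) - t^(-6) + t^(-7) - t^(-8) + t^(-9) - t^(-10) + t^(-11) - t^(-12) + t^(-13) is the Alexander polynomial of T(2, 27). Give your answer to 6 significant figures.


Substituting t = 5 into Delta(t) = t^13 - t^12 + t^11 - t^10 + t^9 - t^8 + t^7 - t^6 + t^5 - t^4 + t^3 - t^2 + t - 1 + t^(-1) - t^(-2) + t^(-3) - t^(-4) + t^(-5) - t^(-6) + t^(-7) - t^(-8) + t^(-9) - t^(-10) + t^(-11) - t^(-12) + t^(-13):
Term values: (1220703125) + (-244140625) + (48828125) + (-9765625) + (1953125) + (-390625) + (78125) + (-15625) + (3125) + (-625) + (125) + (-25) + (5) + (-1) + (0.2) + (-0.04) + (0.008) + (-0.0016) + (0.00032) + (-6.4e-05) + (1.28e-05) + (-2.56e-06) + (5.12e-07) + (-1.024e-07) + (2.048e-08) + (-4.096e-09) + (8.192e-10)
Sum = 1017252604
Rounded to 6 significant figures: 1.01725e+09

1.01725e+09


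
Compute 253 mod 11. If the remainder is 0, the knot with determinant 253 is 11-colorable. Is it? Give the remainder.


Step 1: A knot is p-colorable if and only if p divides its determinant.
Step 2: Compute 253 mod 11.
253 = 23 * 11 + 0
Step 3: 253 mod 11 = 0
Step 4: The knot is 11-colorable: yes

0


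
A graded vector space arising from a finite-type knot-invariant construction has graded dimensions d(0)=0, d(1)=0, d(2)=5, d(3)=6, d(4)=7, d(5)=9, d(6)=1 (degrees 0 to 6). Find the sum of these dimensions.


Total dimension = d(0) + d(1) + ... + d(6)
= 0 + 0 + 5 + 6 + 7 + 9 + 1
= 28

28


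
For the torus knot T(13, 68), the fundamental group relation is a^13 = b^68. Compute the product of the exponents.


The relation is a^13 = b^68.
Product of exponents = 13 * 68
= 884

884


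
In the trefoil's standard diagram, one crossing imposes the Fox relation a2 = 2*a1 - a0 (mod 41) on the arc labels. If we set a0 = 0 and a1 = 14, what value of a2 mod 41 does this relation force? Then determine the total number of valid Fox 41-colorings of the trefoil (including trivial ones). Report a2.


Step 1: Apply the given crossing relation 2*a1 - a0 - a2 = 0 (mod 41).
  a2 = 2*a1 - a0 mod 41
  a2 = 2*14 - 0 mod 41
  a2 = 28 - 0 mod 41
  a2 = 28 mod 41 = 28
Step 2: The trefoil has determinant 3.
  Number of Fox p-colorings (p prime) is p^2 if p = 3, else p.
  Since 41 does not divide 3, only trivial (constant) colorings exist.
  (So the trial a0 = 0, a1 = 14 with a0 != a1 does NOT extend to a valid coloring of the whole trefoil: the other two crossing relations require 3*(a1 - a0) = 0 (mod 41), which fails.)
  Total colorings = 41
Step 3: a2 = 28, total Fox 41-colorings = 41

28


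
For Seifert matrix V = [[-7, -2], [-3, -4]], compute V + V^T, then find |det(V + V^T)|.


Step 1: Form V + V^T where V = [[-7, -2], [-3, -4]]
  V^T = [[-7, -3], [-2, -4]]
  V + V^T = [[-14, -5], [-5, -8]]
Step 2: det(V + V^T) = (-14)*(-8) - (-5)*(-5)
  = 112 - 25 = 87
Step 3: Knot determinant = |det(V + V^T)| = |87| = 87

87


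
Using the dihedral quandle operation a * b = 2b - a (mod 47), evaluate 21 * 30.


21 * 30 = 2*30 - 21 mod 47
= 60 - 21 mod 47
= 39 mod 47 = 39

39


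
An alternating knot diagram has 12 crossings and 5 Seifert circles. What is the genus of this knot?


For alternating knots, g = (c - s + 1)/2.
= (12 - 5 + 1)/2
= 8/2 = 4

4


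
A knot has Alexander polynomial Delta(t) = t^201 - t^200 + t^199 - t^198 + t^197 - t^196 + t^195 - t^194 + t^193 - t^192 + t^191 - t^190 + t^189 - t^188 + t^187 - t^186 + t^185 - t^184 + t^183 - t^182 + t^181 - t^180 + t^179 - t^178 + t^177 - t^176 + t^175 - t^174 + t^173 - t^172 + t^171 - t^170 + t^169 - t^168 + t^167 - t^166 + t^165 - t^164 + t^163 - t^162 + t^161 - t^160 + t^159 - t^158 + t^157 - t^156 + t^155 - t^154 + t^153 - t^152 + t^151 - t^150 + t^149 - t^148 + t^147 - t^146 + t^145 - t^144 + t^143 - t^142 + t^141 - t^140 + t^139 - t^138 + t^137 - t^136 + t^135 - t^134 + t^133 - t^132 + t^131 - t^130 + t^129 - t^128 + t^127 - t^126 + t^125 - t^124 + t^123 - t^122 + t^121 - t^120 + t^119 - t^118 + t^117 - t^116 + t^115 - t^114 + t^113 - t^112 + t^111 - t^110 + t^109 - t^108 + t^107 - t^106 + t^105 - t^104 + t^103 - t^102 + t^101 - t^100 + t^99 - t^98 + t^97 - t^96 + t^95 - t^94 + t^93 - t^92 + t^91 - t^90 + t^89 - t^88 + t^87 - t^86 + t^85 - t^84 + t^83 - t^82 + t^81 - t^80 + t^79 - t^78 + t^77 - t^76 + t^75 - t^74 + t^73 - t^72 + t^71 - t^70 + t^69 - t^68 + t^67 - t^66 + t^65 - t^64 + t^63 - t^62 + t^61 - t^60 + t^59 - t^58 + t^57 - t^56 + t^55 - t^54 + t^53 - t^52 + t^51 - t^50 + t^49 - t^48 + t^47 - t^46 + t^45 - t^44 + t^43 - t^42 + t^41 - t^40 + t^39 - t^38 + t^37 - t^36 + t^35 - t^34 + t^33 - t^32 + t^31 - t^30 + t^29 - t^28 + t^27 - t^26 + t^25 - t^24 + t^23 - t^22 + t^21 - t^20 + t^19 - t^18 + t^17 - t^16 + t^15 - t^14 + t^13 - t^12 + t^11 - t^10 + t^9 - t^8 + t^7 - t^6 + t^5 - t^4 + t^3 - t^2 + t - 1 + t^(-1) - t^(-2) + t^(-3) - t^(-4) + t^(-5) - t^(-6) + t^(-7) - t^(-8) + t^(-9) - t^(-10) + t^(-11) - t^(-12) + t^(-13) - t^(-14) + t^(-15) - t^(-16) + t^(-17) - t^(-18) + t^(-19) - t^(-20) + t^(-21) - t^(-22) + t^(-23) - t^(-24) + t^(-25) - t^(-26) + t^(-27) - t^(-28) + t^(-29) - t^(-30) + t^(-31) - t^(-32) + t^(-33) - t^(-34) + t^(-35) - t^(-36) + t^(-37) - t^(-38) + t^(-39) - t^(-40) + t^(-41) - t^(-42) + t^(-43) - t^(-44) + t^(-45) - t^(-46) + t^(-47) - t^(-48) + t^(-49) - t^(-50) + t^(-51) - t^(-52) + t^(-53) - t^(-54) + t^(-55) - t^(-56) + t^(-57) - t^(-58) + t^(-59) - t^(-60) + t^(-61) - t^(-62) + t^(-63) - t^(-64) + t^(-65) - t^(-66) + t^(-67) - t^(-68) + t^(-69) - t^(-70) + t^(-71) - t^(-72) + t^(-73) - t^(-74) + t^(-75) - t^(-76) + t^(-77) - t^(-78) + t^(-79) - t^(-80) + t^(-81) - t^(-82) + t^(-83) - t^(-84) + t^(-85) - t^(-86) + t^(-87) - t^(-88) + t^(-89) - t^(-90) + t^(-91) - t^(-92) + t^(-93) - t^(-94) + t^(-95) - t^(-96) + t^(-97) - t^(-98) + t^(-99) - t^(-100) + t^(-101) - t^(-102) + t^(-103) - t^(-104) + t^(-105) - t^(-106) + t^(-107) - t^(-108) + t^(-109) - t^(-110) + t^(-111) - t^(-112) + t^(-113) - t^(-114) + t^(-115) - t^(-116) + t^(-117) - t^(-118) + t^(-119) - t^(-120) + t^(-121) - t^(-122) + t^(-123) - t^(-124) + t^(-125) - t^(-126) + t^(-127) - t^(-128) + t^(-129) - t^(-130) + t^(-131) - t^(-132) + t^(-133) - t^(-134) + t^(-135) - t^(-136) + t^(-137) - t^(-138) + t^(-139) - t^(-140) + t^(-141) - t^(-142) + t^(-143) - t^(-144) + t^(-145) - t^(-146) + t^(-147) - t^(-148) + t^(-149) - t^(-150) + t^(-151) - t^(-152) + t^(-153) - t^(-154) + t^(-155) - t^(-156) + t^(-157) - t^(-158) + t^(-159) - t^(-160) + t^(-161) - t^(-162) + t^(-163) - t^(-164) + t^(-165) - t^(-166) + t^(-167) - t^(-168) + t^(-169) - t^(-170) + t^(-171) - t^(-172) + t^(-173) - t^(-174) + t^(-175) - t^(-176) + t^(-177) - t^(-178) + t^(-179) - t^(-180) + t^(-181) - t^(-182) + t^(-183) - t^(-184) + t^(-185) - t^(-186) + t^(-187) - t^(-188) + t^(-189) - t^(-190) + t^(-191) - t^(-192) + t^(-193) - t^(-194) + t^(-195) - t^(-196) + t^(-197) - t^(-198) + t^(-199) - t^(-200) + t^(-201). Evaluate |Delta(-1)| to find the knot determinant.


Step 1: The polynomial has 403 terms with alternating signs, exponents from 201 down to -201.
Step 2: Substitute t = -1. The i-th term has coefficient (-1)^i and exponent (m-i),
  so its value is (-1)^i * (-1)^(m-i) = (-1)^m = -1 for every i.
Step 3: All 403 terms equal -1, so Delta(-1) = 403 * (-1) = -403
Step 4: |Delta(-1)| = 403

403


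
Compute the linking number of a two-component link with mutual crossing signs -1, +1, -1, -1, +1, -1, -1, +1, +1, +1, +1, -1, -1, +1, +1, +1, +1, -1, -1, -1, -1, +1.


Step 1: Count positive crossings: 11
Step 2: Count negative crossings: 11
Step 3: Sum of signs = 11 - 11 = 0
Step 4: Linking number = sum/2 = 0/2 = 0

0


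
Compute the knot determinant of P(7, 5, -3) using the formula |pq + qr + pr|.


Step 1: Compute pq + qr + pr.
pq = 7*5 = 35
qr = 5*(-3) = -15
pr = 7*(-3) = -21
pq + qr + pr = 35 + (-15) + (-21) = -1
Step 2: Take absolute value.
det(P(7,5,-3)) = |-1| = 1

1


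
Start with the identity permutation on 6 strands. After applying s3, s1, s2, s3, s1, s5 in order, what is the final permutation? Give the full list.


Starting with identity [1, 2, 3, 4, 5, 6].
Apply generators in sequence:
  After s3: [1, 2, 4, 3, 5, 6]
  After s1: [2, 1, 4, 3, 5, 6]
  After s2: [2, 4, 1, 3, 5, 6]
  After s3: [2, 4, 3, 1, 5, 6]
  After s1: [4, 2, 3, 1, 5, 6]
  After s5: [4, 2, 3, 1, 6, 5]
Final permutation: [4, 2, 3, 1, 6, 5]

[4, 2, 3, 1, 6, 5]


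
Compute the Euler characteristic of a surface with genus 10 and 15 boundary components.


chi = 2 - 2g - b
= 2 - 2*10 - 15
= 2 - 20 - 15 = -33

-33


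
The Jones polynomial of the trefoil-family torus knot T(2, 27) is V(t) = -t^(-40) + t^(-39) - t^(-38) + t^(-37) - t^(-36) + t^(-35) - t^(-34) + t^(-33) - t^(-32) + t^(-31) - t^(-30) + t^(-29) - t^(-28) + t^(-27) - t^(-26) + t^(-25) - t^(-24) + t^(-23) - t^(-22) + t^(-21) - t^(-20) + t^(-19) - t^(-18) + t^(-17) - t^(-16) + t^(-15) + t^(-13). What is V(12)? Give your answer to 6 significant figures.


Substituting t = 12 into V(t) = -t^(-40) + t^(-39) - t^(-38) + t^(-37) - t^(-36) + t^(-35) - t^(-34) + t^(-33) - t^(-32) + t^(-31) - t^(-30) + t^(-29) - t^(-28) + t^(-27) - t^(-26) + t^(-25) - t^(-24) + t^(-23) - t^(-22) + t^(-21) - t^(-20) + t^(-19) - t^(-18) + t^(-17) - t^(-16) + t^(-15) + t^(-13):
  (-)t^(-40) = -6.80378e-44
  (+)t^(-39) = 8.16453e-43
  (-)t^(-38) = -9.79744e-42
  (+)t^(-37) = 1.17569e-40
  (-)t^(-36) = -1.41083e-39
  (+)t^(-35) = 1.693e-38
  (-)t^(-34) = -2.0316e-37
  (+)t^(-33) = 2.43792e-36
  (-)t^(-32) = -2.9255e-35
  (+)t^(-31) = 3.5106e-34
  (-)t^(-30) = -4.21272e-33
  (+)t^(-29) = 5.05526e-32
  (-)t^(-28) = -6.06632e-31
  (+)t^(-27) = 7.27958e-30
  (-)t^(-26) = -8.7355e-29
  (+)t^(-25) = 1.04826e-27
  (-)t^(-24) = -1.25791e-26
  (+)t^(-23) = 1.50949e-25
  (-)t^(-22) = -1.81139e-24
  (+)t^(-21) = 2.17367e-23
  (-)t^(-20) = -2.60841e-22
  (+)t^(-19) = 3.13009e-21
  (-)t^(-18) = -3.7561e-20
  (+)t^(-17) = 4.50732e-19
  (-)t^(-16) = -5.40879e-18
  (+)t^(-15) = 6.49055e-17
  (+)t^(-13) = 9.34639e-15
Sum = (-6.80378e-44) + (8.16453e-43) + (-9.79744e-42) + (1.17569e-40) + (-1.41083e-39) + (1.693e-38) + (-2.0316e-37) + (2.43792e-36) + (-2.9255e-35) + (3.5106e-34) + (-4.21272e-33) + (5.05526e-32) + (-6.06632e-31) + (7.27958e-30) + (-8.7355e-29) + (1.04826e-27) + (-1.25791e-26) + (1.50949e-25) + (-1.81139e-24) + (2.17367e-23) + (-2.60841e-22) + (3.13009e-21) + (-3.7561e-20) + (4.50732e-19) + (-5.40879e-18) + (6.49055e-17) + (9.34639e-15)
= 9.406300642e-15
Rounded to 6 significant figures: 9.4063e-15

9.4063e-15


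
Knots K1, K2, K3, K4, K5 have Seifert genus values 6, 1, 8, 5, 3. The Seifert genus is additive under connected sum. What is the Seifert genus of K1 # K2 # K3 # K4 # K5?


The Seifert genus is additive under connected sum.
Seifert genus(K1 # K2 # K3 # K4 # K5) = (6) + (1) + (8) + (5) + (3)
= 23

23


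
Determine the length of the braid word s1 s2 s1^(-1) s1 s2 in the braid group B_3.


The word length counts the number of generators (including inverses).
Listing each generator: s1, s2, s1^(-1), s1, s2
There are 5 generators in this braid word.

5


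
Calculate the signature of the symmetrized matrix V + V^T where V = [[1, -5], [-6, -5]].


Step 1: V + V^T = [[2, -11], [-11, -10]]
Step 2: trace = -8, det = -141
Step 3: Discriminant = (-8)^2 - 4*(-141) = 628
Step 4: Eigenvalues: 8.52996, -16.53
Step 5: Signature = (# positive eigenvalues) - (# negative eigenvalues) = 0

0


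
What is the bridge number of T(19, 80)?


The bridge number of T(p,q) is min(p,q).
min(19, 80) = 19

19


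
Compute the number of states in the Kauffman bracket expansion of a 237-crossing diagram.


Each crossing contributes 2 choices (A-smoothing or B-smoothing).
Total states = 2^237 = 220855883097298041197912187592864814478435487109452369765200775161577472

220855883097298041197912187592864814478435487109452369765200775161577472


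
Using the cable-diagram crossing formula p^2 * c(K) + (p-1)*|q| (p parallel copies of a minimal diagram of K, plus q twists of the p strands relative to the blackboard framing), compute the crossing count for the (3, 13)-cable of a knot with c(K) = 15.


Step 1: Each of the c(K) crossings of the companion diagram becomes p*p = p^2 crossings among the p parallel strands, and each of the |q| twists s_1 s_2 ... s_(p-1) adds (p-1) crossings.
  Crossings = p^2 * c(K) + (p-1)*|q|
Step 2: = 3^2 * 15 + (3-1)*13
Step 3: = 9*15 + 2*13
Step 4: = 135 + 26 = 161

161


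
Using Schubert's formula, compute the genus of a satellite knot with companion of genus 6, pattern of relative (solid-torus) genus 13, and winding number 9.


Schubert: g(satellite) = g_rel(pattern) + |winding| * g(companion),
where g_rel(pattern) is the genus of the pattern relative to the solid torus.
= 13 + 9 * 6
= 13 + 54 = 67

67


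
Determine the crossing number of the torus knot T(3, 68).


For a torus knot T(p, q) with gcd(p,q)=1,
the crossing number is min(p*(q-1), q*(p-1)).
p*(q-1) = 3*67 = 201
q*(p-1) = 68*2 = 136
min(201, 136) = 136

136


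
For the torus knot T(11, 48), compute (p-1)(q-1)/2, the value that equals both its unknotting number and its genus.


For a torus knot T(p,q), both the unknotting number and genus equal (p-1)(q-1)/2.
= (11-1)(48-1)/2
= 10*47/2
= 470/2 = 235

235


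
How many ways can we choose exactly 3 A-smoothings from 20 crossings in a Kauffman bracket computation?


We choose which 3 of 20 crossings get A-smoothings.
C(20, 3) = 20! / (3! * 17!)
= 1140

1140


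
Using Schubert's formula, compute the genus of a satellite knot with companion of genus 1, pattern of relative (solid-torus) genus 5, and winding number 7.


Schubert: g(satellite) = g_rel(pattern) + |winding| * g(companion),
where g_rel(pattern) is the genus of the pattern relative to the solid torus.
= 5 + 7 * 1
= 5 + 7 = 12

12


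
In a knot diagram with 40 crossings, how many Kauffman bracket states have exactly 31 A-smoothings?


We choose which 31 of 40 crossings get A-smoothings.
C(40, 31) = 40! / (31! * 9!)
= 273438880

273438880


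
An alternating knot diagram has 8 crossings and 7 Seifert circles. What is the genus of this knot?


For alternating knots, g = (c - s + 1)/2.
= (8 - 7 + 1)/2
= 2/2 = 1

1


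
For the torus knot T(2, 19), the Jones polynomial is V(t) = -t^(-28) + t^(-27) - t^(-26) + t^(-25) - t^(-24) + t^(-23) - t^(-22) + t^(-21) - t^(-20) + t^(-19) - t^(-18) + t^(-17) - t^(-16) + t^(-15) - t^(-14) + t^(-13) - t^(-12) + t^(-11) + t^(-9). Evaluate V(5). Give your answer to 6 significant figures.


Substituting t = 5 into V(t) = -t^(-28) + t^(-27) - t^(-26) + t^(-25) - t^(-24) + t^(-23) - t^(-22) + t^(-21) - t^(-20) + t^(-19) - t^(-18) + t^(-17) - t^(-16) + t^(-15) - t^(-14) + t^(-13) - t^(-12) + t^(-11) + t^(-9):
  (-)t^(-28) = -2.68435e-20
  (+)t^(-27) = 1.34218e-19
  (-)t^(-26) = -6.71089e-19
  (+)t^(-25) = 3.35544e-18
  (-)t^(-24) = -1.67772e-17
  (+)t^(-23) = 8.38861e-17
  (-)t^(-22) = -4.1943e-16
  (+)t^(-21) = 2.09715e-15
  (-)t^(-20) = -1.04858e-14
  (+)t^(-19) = 5.24288e-14
  (-)t^(-18) = -2.62144e-13
  (+)t^(-17) = 1.31072e-12
  (-)t^(-16) = -6.5536e-12
  (+)t^(-15) = 3.2768e-11
  (-)t^(-14) = -1.6384e-10
  (+)t^(-13) = 8.192e-10
  (-)t^(-12) = -4.096e-09
  (+)t^(-11) = 2.048e-08
  (+)t^(-9) = 5.12e-07
Sum = (-2.68435e-20) + (1.34218e-19) + (-6.71089e-19) + (3.35544e-18) + (-1.67772e-17) + (8.38861e-17) + (-4.1943e-16) + (2.09715e-15) + (-1.04858e-14) + (5.24288e-14) + (-2.62144e-13) + (1.31072e-12) + (-6.5536e-12) + (3.2768e-11) + (-1.6384e-10) + (8.192e-10) + (-4.096e-09) + (2.048e-08) + (5.12e-07)
= 5.290666667e-07
Rounded to 6 significant figures: 5.29067e-07

5.29067e-07


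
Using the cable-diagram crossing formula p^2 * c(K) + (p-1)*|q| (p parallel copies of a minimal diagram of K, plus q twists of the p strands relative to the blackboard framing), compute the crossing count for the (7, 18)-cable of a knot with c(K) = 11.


Step 1: Each of the c(K) crossings of the companion diagram becomes p*p = p^2 crossings among the p parallel strands, and each of the |q| twists s_1 s_2 ... s_(p-1) adds (p-1) crossings.
  Crossings = p^2 * c(K) + (p-1)*|q|
Step 2: = 7^2 * 11 + (7-1)*18
Step 3: = 49*11 + 6*18
Step 4: = 539 + 108 = 647

647


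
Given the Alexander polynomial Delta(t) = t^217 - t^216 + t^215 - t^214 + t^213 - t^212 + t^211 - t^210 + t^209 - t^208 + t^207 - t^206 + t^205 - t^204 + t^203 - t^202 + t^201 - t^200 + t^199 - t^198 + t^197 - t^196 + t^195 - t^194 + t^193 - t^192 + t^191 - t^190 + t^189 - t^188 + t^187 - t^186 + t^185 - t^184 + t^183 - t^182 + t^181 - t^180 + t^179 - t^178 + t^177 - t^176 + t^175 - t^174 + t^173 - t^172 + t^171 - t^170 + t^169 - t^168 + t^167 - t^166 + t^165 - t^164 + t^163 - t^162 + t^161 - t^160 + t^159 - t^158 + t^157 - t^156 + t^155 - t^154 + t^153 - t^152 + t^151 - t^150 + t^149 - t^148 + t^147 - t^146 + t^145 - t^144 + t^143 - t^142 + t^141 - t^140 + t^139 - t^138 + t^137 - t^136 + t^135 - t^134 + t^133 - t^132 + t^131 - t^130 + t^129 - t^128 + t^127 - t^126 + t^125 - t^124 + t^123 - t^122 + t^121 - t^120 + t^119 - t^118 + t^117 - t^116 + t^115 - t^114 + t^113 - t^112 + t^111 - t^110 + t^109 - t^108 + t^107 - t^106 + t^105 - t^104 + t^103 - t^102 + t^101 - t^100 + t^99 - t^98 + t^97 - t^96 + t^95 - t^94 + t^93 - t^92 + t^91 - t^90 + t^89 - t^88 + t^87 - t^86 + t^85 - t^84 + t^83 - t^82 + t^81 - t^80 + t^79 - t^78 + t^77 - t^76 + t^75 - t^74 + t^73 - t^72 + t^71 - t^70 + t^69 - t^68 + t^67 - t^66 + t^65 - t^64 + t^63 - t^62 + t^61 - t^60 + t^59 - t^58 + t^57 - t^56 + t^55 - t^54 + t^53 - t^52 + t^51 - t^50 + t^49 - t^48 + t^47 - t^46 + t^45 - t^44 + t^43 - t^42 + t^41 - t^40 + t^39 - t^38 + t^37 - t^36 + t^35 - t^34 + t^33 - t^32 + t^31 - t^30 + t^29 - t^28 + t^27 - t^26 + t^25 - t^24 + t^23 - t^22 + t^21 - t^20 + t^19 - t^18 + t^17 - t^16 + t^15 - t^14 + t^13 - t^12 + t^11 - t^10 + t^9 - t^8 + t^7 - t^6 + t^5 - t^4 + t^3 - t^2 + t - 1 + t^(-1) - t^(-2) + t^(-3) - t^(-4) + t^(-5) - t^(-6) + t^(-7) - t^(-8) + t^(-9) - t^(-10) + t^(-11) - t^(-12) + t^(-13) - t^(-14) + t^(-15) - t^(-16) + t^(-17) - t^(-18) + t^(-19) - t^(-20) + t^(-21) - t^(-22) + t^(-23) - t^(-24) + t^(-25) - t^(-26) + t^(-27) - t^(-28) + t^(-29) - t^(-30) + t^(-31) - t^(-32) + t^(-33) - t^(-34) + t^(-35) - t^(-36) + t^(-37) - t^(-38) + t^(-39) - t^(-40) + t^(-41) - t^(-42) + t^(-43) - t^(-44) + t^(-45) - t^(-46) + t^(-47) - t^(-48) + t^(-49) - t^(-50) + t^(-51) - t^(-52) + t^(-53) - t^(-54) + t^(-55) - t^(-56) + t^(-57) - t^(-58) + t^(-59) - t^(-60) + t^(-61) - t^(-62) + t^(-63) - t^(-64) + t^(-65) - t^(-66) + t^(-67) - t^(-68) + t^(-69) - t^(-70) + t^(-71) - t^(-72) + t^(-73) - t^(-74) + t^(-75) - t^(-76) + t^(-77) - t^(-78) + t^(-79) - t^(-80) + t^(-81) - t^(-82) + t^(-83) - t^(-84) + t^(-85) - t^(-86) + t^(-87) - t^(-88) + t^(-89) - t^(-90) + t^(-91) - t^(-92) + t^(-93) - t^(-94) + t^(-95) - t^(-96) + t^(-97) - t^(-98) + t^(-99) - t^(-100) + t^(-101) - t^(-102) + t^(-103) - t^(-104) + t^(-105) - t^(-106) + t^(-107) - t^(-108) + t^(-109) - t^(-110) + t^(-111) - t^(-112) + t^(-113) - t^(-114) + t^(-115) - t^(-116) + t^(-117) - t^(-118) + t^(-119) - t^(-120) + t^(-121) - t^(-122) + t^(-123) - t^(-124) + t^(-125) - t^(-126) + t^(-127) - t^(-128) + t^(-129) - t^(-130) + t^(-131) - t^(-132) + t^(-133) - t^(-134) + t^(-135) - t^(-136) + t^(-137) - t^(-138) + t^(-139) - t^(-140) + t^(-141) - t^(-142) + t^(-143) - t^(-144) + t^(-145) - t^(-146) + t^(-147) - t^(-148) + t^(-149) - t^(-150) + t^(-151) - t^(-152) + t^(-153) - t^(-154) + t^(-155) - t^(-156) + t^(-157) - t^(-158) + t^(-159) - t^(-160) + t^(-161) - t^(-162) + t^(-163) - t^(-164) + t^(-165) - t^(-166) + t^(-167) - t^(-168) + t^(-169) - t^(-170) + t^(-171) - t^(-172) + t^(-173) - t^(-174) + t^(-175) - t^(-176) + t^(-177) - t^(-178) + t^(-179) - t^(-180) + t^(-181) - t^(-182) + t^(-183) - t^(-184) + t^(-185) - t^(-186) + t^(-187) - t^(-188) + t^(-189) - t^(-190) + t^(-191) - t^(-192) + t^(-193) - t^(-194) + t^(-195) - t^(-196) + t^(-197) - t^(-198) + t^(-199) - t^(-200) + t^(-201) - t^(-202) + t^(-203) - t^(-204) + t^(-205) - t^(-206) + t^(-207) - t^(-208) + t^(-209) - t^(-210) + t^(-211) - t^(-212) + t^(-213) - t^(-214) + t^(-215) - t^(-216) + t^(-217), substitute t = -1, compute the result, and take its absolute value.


Step 1: The polynomial has 435 terms with alternating signs, exponents from 217 down to -217.
Step 2: Substitute t = -1. The i-th term has coefficient (-1)^i and exponent (m-i),
  so its value is (-1)^i * (-1)^(m-i) = (-1)^m = -1 for every i.
Step 3: All 435 terms equal -1, so Delta(-1) = 435 * (-1) = -435
Step 4: |Delta(-1)| = 435

435


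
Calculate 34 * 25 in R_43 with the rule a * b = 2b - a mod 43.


34 * 25 = 2*25 - 34 mod 43
= 50 - 34 mod 43
= 16 mod 43 = 16

16


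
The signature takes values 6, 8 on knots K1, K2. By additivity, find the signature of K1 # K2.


The signature is additive under connected sum.
signature(K1 # K2) = (6) + (8)
= 14

14


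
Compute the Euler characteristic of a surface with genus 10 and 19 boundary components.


chi = 2 - 2g - b
= 2 - 2*10 - 19
= 2 - 20 - 19 = -37

-37


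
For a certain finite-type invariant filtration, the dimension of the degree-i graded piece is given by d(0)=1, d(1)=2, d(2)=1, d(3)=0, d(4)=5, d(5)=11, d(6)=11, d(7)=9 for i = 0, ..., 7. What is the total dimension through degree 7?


Total dimension = d(0) + d(1) + ... + d(7)
= 1 + 2 + 1 + 0 + 5 + 11 + 11 + 9
= 40

40


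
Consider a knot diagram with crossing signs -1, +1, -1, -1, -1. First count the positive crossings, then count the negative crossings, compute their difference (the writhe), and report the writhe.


Step 1: Count positive crossings (+1).
Positive crossings: 1
Step 2: Count negative crossings (-1).
Negative crossings: 4
Step 3: Writhe = (positive) - (negative)
w = 1 - 4 = -3
Step 4: |w| = 3, and w is negative

-3


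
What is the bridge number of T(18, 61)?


The bridge number of T(p,q) is min(p,q).
min(18, 61) = 18

18


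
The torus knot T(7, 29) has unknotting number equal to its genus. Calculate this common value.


For a torus knot T(p,q), both the unknotting number and genus equal (p-1)(q-1)/2.
= (7-1)(29-1)/2
= 6*28/2
= 168/2 = 84

84


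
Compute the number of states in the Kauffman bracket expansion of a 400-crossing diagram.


Each crossing contributes 2 choices (A-smoothing or B-smoothing).
Total states = 2^400 = 2582249878086908589655919172003011874329705792829223512830659356540647622016841194629645353280137831435903171972747493376

2582249878086908589655919172003011874329705792829223512830659356540647622016841194629645353280137831435903171972747493376


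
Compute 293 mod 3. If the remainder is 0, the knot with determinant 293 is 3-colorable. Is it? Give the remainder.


Step 1: A knot is p-colorable if and only if p divides its determinant.
Step 2: Compute 293 mod 3.
293 = 97 * 3 + 2
Step 3: 293 mod 3 = 2
Step 4: The knot is 3-colorable: no

2


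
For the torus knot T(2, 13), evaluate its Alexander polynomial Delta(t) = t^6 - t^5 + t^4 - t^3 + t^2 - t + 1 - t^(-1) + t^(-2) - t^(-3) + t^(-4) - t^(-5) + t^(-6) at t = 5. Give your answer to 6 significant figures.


Substituting t = 5 into Delta(t) = t^6 - t^5 + t^4 - t^3 + t^2 - t + 1 - t^(-1) + t^(-2) - t^(-3) + t^(-4) - t^(-5) + t^(-6):
Term values: (15625) + (-3125) + (625) + (-125) + (25) + (-5) + (1) + (-0.2) + (0.04) + (-0.008) + (0.0016) + (-0.00032) + (6.4e-05)
Sum = 13020.83334
Rounded to 6 significant figures: 13020.8

13020.8


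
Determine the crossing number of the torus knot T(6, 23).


For a torus knot T(p, q) with gcd(p,q)=1,
the crossing number is min(p*(q-1), q*(p-1)).
p*(q-1) = 6*22 = 132
q*(p-1) = 23*5 = 115
min(132, 115) = 115

115
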